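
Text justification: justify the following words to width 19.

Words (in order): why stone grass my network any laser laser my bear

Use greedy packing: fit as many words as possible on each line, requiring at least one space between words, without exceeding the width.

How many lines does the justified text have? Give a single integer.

Line 1: ['why', 'stone', 'grass', 'my'] (min_width=18, slack=1)
Line 2: ['network', 'any', 'laser'] (min_width=17, slack=2)
Line 3: ['laser', 'my', 'bear'] (min_width=13, slack=6)
Total lines: 3

Answer: 3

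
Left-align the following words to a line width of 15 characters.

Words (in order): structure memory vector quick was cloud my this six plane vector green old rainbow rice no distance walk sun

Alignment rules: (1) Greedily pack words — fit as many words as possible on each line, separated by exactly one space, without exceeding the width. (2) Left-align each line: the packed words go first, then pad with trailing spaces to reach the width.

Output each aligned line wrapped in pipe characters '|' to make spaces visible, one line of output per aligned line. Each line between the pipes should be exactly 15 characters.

Line 1: ['structure'] (min_width=9, slack=6)
Line 2: ['memory', 'vector'] (min_width=13, slack=2)
Line 3: ['quick', 'was', 'cloud'] (min_width=15, slack=0)
Line 4: ['my', 'this', 'six'] (min_width=11, slack=4)
Line 5: ['plane', 'vector'] (min_width=12, slack=3)
Line 6: ['green', 'old'] (min_width=9, slack=6)
Line 7: ['rainbow', 'rice', 'no'] (min_width=15, slack=0)
Line 8: ['distance', 'walk'] (min_width=13, slack=2)
Line 9: ['sun'] (min_width=3, slack=12)

Answer: |structure      |
|memory vector  |
|quick was cloud|
|my this six    |
|plane vector   |
|green old      |
|rainbow rice no|
|distance walk  |
|sun            |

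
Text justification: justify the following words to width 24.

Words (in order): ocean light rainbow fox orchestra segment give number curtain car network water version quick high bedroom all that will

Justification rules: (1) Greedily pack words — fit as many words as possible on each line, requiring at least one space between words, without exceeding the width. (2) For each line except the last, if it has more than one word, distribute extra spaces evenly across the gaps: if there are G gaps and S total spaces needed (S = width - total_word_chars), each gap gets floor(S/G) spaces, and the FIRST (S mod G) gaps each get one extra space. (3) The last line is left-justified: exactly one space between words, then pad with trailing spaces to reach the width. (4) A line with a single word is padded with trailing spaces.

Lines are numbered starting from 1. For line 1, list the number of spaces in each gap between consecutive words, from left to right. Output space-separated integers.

Answer: 2 1 1

Derivation:
Line 1: ['ocean', 'light', 'rainbow', 'fox'] (min_width=23, slack=1)
Line 2: ['orchestra', 'segment', 'give'] (min_width=22, slack=2)
Line 3: ['number', 'curtain', 'car'] (min_width=18, slack=6)
Line 4: ['network', 'water', 'version'] (min_width=21, slack=3)
Line 5: ['quick', 'high', 'bedroom', 'all'] (min_width=22, slack=2)
Line 6: ['that', 'will'] (min_width=9, slack=15)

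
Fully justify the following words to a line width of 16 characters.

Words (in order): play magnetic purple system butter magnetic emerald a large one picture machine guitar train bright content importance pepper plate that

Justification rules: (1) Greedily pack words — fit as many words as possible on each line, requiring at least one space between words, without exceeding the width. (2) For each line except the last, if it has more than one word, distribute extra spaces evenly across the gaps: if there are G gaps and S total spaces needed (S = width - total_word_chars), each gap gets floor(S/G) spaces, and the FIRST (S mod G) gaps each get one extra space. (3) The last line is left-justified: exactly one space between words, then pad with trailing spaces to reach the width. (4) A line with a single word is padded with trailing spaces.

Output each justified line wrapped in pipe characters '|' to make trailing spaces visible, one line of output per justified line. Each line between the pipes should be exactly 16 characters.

Answer: |play    magnetic|
|purple    system|
|butter  magnetic|
|emerald  a large|
|one      picture|
|machine   guitar|
|train     bright|
|content         |
|importance      |
|pepper     plate|
|that            |

Derivation:
Line 1: ['play', 'magnetic'] (min_width=13, slack=3)
Line 2: ['purple', 'system'] (min_width=13, slack=3)
Line 3: ['butter', 'magnetic'] (min_width=15, slack=1)
Line 4: ['emerald', 'a', 'large'] (min_width=15, slack=1)
Line 5: ['one', 'picture'] (min_width=11, slack=5)
Line 6: ['machine', 'guitar'] (min_width=14, slack=2)
Line 7: ['train', 'bright'] (min_width=12, slack=4)
Line 8: ['content'] (min_width=7, slack=9)
Line 9: ['importance'] (min_width=10, slack=6)
Line 10: ['pepper', 'plate'] (min_width=12, slack=4)
Line 11: ['that'] (min_width=4, slack=12)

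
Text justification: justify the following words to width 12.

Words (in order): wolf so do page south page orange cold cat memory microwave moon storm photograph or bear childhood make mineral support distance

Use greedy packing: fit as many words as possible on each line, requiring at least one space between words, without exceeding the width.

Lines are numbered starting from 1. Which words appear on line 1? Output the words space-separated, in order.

Answer: wolf so do

Derivation:
Line 1: ['wolf', 'so', 'do'] (min_width=10, slack=2)
Line 2: ['page', 'south'] (min_width=10, slack=2)
Line 3: ['page', 'orange'] (min_width=11, slack=1)
Line 4: ['cold', 'cat'] (min_width=8, slack=4)
Line 5: ['memory'] (min_width=6, slack=6)
Line 6: ['microwave'] (min_width=9, slack=3)
Line 7: ['moon', 'storm'] (min_width=10, slack=2)
Line 8: ['photograph'] (min_width=10, slack=2)
Line 9: ['or', 'bear'] (min_width=7, slack=5)
Line 10: ['childhood'] (min_width=9, slack=3)
Line 11: ['make', 'mineral'] (min_width=12, slack=0)
Line 12: ['support'] (min_width=7, slack=5)
Line 13: ['distance'] (min_width=8, slack=4)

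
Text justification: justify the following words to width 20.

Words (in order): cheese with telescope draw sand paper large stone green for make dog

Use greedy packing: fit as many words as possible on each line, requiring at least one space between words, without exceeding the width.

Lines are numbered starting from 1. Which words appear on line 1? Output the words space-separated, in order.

Answer: cheese with

Derivation:
Line 1: ['cheese', 'with'] (min_width=11, slack=9)
Line 2: ['telescope', 'draw', 'sand'] (min_width=19, slack=1)
Line 3: ['paper', 'large', 'stone'] (min_width=17, slack=3)
Line 4: ['green', 'for', 'make', 'dog'] (min_width=18, slack=2)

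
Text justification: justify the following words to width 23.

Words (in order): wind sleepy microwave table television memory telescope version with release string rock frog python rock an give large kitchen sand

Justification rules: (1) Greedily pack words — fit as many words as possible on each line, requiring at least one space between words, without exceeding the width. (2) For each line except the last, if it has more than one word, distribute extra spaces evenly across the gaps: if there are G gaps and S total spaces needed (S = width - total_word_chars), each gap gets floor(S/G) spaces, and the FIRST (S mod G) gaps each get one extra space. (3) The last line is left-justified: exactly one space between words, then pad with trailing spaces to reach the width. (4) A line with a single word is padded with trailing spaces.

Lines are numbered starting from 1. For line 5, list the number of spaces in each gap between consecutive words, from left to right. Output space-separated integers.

Line 1: ['wind', 'sleepy', 'microwave'] (min_width=21, slack=2)
Line 2: ['table', 'television', 'memory'] (min_width=23, slack=0)
Line 3: ['telescope', 'version', 'with'] (min_width=22, slack=1)
Line 4: ['release', 'string', 'rock'] (min_width=19, slack=4)
Line 5: ['frog', 'python', 'rock', 'an'] (min_width=19, slack=4)
Line 6: ['give', 'large', 'kitchen', 'sand'] (min_width=23, slack=0)

Answer: 3 2 2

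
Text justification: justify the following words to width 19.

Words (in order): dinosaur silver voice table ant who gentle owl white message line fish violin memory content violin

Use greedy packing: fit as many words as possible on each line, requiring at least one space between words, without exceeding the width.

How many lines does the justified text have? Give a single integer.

Answer: 6

Derivation:
Line 1: ['dinosaur', 'silver'] (min_width=15, slack=4)
Line 2: ['voice', 'table', 'ant', 'who'] (min_width=19, slack=0)
Line 3: ['gentle', 'owl', 'white'] (min_width=16, slack=3)
Line 4: ['message', 'line', 'fish'] (min_width=17, slack=2)
Line 5: ['violin', 'memory'] (min_width=13, slack=6)
Line 6: ['content', 'violin'] (min_width=14, slack=5)
Total lines: 6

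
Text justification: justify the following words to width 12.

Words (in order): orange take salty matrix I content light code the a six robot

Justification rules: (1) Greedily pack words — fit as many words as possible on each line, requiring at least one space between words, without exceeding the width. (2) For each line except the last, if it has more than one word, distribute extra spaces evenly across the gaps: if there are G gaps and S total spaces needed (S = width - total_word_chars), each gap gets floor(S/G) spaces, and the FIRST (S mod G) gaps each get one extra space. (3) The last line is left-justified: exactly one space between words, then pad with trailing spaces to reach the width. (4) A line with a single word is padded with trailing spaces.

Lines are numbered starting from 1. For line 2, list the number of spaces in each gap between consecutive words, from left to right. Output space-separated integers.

Line 1: ['orange', 'take'] (min_width=11, slack=1)
Line 2: ['salty', 'matrix'] (min_width=12, slack=0)
Line 3: ['I', 'content'] (min_width=9, slack=3)
Line 4: ['light', 'code'] (min_width=10, slack=2)
Line 5: ['the', 'a', 'six'] (min_width=9, slack=3)
Line 6: ['robot'] (min_width=5, slack=7)

Answer: 1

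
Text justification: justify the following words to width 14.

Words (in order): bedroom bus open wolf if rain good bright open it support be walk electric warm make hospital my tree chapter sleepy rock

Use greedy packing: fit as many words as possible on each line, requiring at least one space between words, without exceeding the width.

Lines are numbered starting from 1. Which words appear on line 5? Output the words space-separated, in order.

Line 1: ['bedroom', 'bus'] (min_width=11, slack=3)
Line 2: ['open', 'wolf', 'if'] (min_width=12, slack=2)
Line 3: ['rain', 'good'] (min_width=9, slack=5)
Line 4: ['bright', 'open', 'it'] (min_width=14, slack=0)
Line 5: ['support', 'be'] (min_width=10, slack=4)
Line 6: ['walk', 'electric'] (min_width=13, slack=1)
Line 7: ['warm', 'make'] (min_width=9, slack=5)
Line 8: ['hospital', 'my'] (min_width=11, slack=3)
Line 9: ['tree', 'chapter'] (min_width=12, slack=2)
Line 10: ['sleepy', 'rock'] (min_width=11, slack=3)

Answer: support be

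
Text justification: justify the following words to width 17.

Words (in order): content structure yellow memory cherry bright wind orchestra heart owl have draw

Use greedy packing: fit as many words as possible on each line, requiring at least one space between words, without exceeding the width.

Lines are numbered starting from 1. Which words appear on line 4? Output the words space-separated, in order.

Line 1: ['content', 'structure'] (min_width=17, slack=0)
Line 2: ['yellow', 'memory'] (min_width=13, slack=4)
Line 3: ['cherry', 'bright'] (min_width=13, slack=4)
Line 4: ['wind', 'orchestra'] (min_width=14, slack=3)
Line 5: ['heart', 'owl', 'have'] (min_width=14, slack=3)
Line 6: ['draw'] (min_width=4, slack=13)

Answer: wind orchestra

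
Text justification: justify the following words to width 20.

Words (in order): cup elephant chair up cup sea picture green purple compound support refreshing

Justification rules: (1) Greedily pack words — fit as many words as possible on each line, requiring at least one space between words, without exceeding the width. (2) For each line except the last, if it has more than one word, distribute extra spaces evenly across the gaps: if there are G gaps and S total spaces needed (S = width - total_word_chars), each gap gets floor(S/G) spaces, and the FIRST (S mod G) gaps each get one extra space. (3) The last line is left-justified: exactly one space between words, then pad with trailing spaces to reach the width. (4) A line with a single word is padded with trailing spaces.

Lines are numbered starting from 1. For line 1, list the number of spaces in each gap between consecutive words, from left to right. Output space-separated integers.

Answer: 2 2

Derivation:
Line 1: ['cup', 'elephant', 'chair'] (min_width=18, slack=2)
Line 2: ['up', 'cup', 'sea', 'picture'] (min_width=18, slack=2)
Line 3: ['green', 'purple'] (min_width=12, slack=8)
Line 4: ['compound', 'support'] (min_width=16, slack=4)
Line 5: ['refreshing'] (min_width=10, slack=10)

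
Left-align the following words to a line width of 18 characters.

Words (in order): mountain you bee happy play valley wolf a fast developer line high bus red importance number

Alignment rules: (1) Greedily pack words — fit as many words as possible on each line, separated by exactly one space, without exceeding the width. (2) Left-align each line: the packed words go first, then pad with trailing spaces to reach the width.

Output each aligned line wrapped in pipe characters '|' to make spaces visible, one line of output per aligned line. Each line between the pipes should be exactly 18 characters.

Answer: |mountain you bee  |
|happy play valley |
|wolf a fast       |
|developer line    |
|high bus red      |
|importance number |

Derivation:
Line 1: ['mountain', 'you', 'bee'] (min_width=16, slack=2)
Line 2: ['happy', 'play', 'valley'] (min_width=17, slack=1)
Line 3: ['wolf', 'a', 'fast'] (min_width=11, slack=7)
Line 4: ['developer', 'line'] (min_width=14, slack=4)
Line 5: ['high', 'bus', 'red'] (min_width=12, slack=6)
Line 6: ['importance', 'number'] (min_width=17, slack=1)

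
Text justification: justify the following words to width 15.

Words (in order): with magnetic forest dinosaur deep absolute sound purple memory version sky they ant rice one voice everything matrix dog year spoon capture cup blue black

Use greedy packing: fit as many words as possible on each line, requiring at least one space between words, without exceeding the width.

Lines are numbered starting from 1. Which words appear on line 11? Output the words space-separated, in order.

Answer: cup blue black

Derivation:
Line 1: ['with', 'magnetic'] (min_width=13, slack=2)
Line 2: ['forest', 'dinosaur'] (min_width=15, slack=0)
Line 3: ['deep', 'absolute'] (min_width=13, slack=2)
Line 4: ['sound', 'purple'] (min_width=12, slack=3)
Line 5: ['memory', 'version'] (min_width=14, slack=1)
Line 6: ['sky', 'they', 'ant'] (min_width=12, slack=3)
Line 7: ['rice', 'one', 'voice'] (min_width=14, slack=1)
Line 8: ['everything'] (min_width=10, slack=5)
Line 9: ['matrix', 'dog', 'year'] (min_width=15, slack=0)
Line 10: ['spoon', 'capture'] (min_width=13, slack=2)
Line 11: ['cup', 'blue', 'black'] (min_width=14, slack=1)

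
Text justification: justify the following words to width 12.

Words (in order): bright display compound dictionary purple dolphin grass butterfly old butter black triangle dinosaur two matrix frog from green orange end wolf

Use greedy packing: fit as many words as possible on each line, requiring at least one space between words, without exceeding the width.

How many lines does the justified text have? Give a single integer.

Answer: 16

Derivation:
Line 1: ['bright'] (min_width=6, slack=6)
Line 2: ['display'] (min_width=7, slack=5)
Line 3: ['compound'] (min_width=8, slack=4)
Line 4: ['dictionary'] (min_width=10, slack=2)
Line 5: ['purple'] (min_width=6, slack=6)
Line 6: ['dolphin'] (min_width=7, slack=5)
Line 7: ['grass'] (min_width=5, slack=7)
Line 8: ['butterfly'] (min_width=9, slack=3)
Line 9: ['old', 'butter'] (min_width=10, slack=2)
Line 10: ['black'] (min_width=5, slack=7)
Line 11: ['triangle'] (min_width=8, slack=4)
Line 12: ['dinosaur', 'two'] (min_width=12, slack=0)
Line 13: ['matrix', 'frog'] (min_width=11, slack=1)
Line 14: ['from', 'green'] (min_width=10, slack=2)
Line 15: ['orange', 'end'] (min_width=10, slack=2)
Line 16: ['wolf'] (min_width=4, slack=8)
Total lines: 16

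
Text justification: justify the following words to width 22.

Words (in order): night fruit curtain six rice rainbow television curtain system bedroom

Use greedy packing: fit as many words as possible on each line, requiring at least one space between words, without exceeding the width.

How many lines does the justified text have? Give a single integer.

Line 1: ['night', 'fruit', 'curtain'] (min_width=19, slack=3)
Line 2: ['six', 'rice', 'rainbow'] (min_width=16, slack=6)
Line 3: ['television', 'curtain'] (min_width=18, slack=4)
Line 4: ['system', 'bedroom'] (min_width=14, slack=8)
Total lines: 4

Answer: 4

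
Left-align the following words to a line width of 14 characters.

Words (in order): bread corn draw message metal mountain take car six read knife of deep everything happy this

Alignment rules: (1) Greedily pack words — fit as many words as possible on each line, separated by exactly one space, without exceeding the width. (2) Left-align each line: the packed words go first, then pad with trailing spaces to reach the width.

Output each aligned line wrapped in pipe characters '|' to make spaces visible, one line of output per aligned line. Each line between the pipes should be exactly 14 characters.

Answer: |bread corn    |
|draw message  |
|metal mountain|
|take car six  |
|read knife of |
|deep          |
|everything    |
|happy this    |

Derivation:
Line 1: ['bread', 'corn'] (min_width=10, slack=4)
Line 2: ['draw', 'message'] (min_width=12, slack=2)
Line 3: ['metal', 'mountain'] (min_width=14, slack=0)
Line 4: ['take', 'car', 'six'] (min_width=12, slack=2)
Line 5: ['read', 'knife', 'of'] (min_width=13, slack=1)
Line 6: ['deep'] (min_width=4, slack=10)
Line 7: ['everything'] (min_width=10, slack=4)
Line 8: ['happy', 'this'] (min_width=10, slack=4)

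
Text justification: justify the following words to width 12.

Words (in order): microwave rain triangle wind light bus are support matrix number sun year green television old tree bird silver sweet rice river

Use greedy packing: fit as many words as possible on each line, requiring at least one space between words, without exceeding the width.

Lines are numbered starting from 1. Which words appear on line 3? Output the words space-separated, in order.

Answer: triangle

Derivation:
Line 1: ['microwave'] (min_width=9, slack=3)
Line 2: ['rain'] (min_width=4, slack=8)
Line 3: ['triangle'] (min_width=8, slack=4)
Line 4: ['wind', 'light'] (min_width=10, slack=2)
Line 5: ['bus', 'are'] (min_width=7, slack=5)
Line 6: ['support'] (min_width=7, slack=5)
Line 7: ['matrix'] (min_width=6, slack=6)
Line 8: ['number', 'sun'] (min_width=10, slack=2)
Line 9: ['year', 'green'] (min_width=10, slack=2)
Line 10: ['television'] (min_width=10, slack=2)
Line 11: ['old', 'tree'] (min_width=8, slack=4)
Line 12: ['bird', 'silver'] (min_width=11, slack=1)
Line 13: ['sweet', 'rice'] (min_width=10, slack=2)
Line 14: ['river'] (min_width=5, slack=7)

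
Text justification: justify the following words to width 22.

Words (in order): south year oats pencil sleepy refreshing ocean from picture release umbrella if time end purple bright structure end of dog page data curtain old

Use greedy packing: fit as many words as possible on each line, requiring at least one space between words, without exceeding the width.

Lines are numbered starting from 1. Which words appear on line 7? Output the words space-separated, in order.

Line 1: ['south', 'year', 'oats', 'pencil'] (min_width=22, slack=0)
Line 2: ['sleepy', 'refreshing'] (min_width=17, slack=5)
Line 3: ['ocean', 'from', 'picture'] (min_width=18, slack=4)
Line 4: ['release', 'umbrella', 'if'] (min_width=19, slack=3)
Line 5: ['time', 'end', 'purple', 'bright'] (min_width=22, slack=0)
Line 6: ['structure', 'end', 'of', 'dog'] (min_width=20, slack=2)
Line 7: ['page', 'data', 'curtain', 'old'] (min_width=21, slack=1)

Answer: page data curtain old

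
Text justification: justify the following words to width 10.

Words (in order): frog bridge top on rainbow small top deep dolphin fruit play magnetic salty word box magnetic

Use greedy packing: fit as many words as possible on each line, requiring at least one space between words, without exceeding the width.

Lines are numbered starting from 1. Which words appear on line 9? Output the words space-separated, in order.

Line 1: ['frog'] (min_width=4, slack=6)
Line 2: ['bridge', 'top'] (min_width=10, slack=0)
Line 3: ['on', 'rainbow'] (min_width=10, slack=0)
Line 4: ['small', 'top'] (min_width=9, slack=1)
Line 5: ['deep'] (min_width=4, slack=6)
Line 6: ['dolphin'] (min_width=7, slack=3)
Line 7: ['fruit', 'play'] (min_width=10, slack=0)
Line 8: ['magnetic'] (min_width=8, slack=2)
Line 9: ['salty', 'word'] (min_width=10, slack=0)
Line 10: ['box'] (min_width=3, slack=7)
Line 11: ['magnetic'] (min_width=8, slack=2)

Answer: salty word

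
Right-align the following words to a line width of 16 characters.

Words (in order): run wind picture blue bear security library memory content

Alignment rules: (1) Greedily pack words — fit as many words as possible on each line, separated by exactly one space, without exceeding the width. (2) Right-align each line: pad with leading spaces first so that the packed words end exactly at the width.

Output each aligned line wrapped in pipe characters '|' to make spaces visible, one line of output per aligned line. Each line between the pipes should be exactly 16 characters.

Line 1: ['run', 'wind', 'picture'] (min_width=16, slack=0)
Line 2: ['blue', 'bear'] (min_width=9, slack=7)
Line 3: ['security', 'library'] (min_width=16, slack=0)
Line 4: ['memory', 'content'] (min_width=14, slack=2)

Answer: |run wind picture|
|       blue bear|
|security library|
|  memory content|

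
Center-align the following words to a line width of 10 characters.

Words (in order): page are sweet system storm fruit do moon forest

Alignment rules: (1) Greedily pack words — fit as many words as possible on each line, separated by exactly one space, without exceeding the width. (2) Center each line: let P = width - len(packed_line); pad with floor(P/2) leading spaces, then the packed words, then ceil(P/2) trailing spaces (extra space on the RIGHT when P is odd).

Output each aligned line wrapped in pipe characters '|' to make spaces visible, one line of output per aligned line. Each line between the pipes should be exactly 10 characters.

Line 1: ['page', 'are'] (min_width=8, slack=2)
Line 2: ['sweet'] (min_width=5, slack=5)
Line 3: ['system'] (min_width=6, slack=4)
Line 4: ['storm'] (min_width=5, slack=5)
Line 5: ['fruit', 'do'] (min_width=8, slack=2)
Line 6: ['moon'] (min_width=4, slack=6)
Line 7: ['forest'] (min_width=6, slack=4)

Answer: | page are |
|  sweet   |
|  system  |
|  storm   |
| fruit do |
|   moon   |
|  forest  |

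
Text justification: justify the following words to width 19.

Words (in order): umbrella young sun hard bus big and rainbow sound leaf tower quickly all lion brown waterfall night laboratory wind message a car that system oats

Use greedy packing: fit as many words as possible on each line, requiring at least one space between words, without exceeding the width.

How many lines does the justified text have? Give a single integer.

Line 1: ['umbrella', 'young', 'sun'] (min_width=18, slack=1)
Line 2: ['hard', 'bus', 'big', 'and'] (min_width=16, slack=3)
Line 3: ['rainbow', 'sound', 'leaf'] (min_width=18, slack=1)
Line 4: ['tower', 'quickly', 'all'] (min_width=17, slack=2)
Line 5: ['lion', 'brown'] (min_width=10, slack=9)
Line 6: ['waterfall', 'night'] (min_width=15, slack=4)
Line 7: ['laboratory', 'wind'] (min_width=15, slack=4)
Line 8: ['message', 'a', 'car', 'that'] (min_width=18, slack=1)
Line 9: ['system', 'oats'] (min_width=11, slack=8)
Total lines: 9

Answer: 9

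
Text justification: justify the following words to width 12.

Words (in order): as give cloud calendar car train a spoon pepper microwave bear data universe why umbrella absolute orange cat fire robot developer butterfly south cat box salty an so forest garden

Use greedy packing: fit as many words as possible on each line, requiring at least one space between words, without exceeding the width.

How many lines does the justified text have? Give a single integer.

Line 1: ['as', 'give'] (min_width=7, slack=5)
Line 2: ['cloud'] (min_width=5, slack=7)
Line 3: ['calendar', 'car'] (min_width=12, slack=0)
Line 4: ['train', 'a'] (min_width=7, slack=5)
Line 5: ['spoon', 'pepper'] (min_width=12, slack=0)
Line 6: ['microwave'] (min_width=9, slack=3)
Line 7: ['bear', 'data'] (min_width=9, slack=3)
Line 8: ['universe', 'why'] (min_width=12, slack=0)
Line 9: ['umbrella'] (min_width=8, slack=4)
Line 10: ['absolute'] (min_width=8, slack=4)
Line 11: ['orange', 'cat'] (min_width=10, slack=2)
Line 12: ['fire', 'robot'] (min_width=10, slack=2)
Line 13: ['developer'] (min_width=9, slack=3)
Line 14: ['butterfly'] (min_width=9, slack=3)
Line 15: ['south', 'cat'] (min_width=9, slack=3)
Line 16: ['box', 'salty', 'an'] (min_width=12, slack=0)
Line 17: ['so', 'forest'] (min_width=9, slack=3)
Line 18: ['garden'] (min_width=6, slack=6)
Total lines: 18

Answer: 18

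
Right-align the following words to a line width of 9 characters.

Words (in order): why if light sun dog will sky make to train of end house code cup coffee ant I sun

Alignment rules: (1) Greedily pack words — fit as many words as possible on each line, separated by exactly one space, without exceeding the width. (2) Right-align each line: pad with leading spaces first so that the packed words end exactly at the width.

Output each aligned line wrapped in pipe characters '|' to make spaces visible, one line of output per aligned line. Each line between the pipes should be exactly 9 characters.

Answer: |   why if|
|light sun|
| dog will|
| sky make|
| to train|
|   of end|
|    house|
| code cup|
|   coffee|
|ant I sun|

Derivation:
Line 1: ['why', 'if'] (min_width=6, slack=3)
Line 2: ['light', 'sun'] (min_width=9, slack=0)
Line 3: ['dog', 'will'] (min_width=8, slack=1)
Line 4: ['sky', 'make'] (min_width=8, slack=1)
Line 5: ['to', 'train'] (min_width=8, slack=1)
Line 6: ['of', 'end'] (min_width=6, slack=3)
Line 7: ['house'] (min_width=5, slack=4)
Line 8: ['code', 'cup'] (min_width=8, slack=1)
Line 9: ['coffee'] (min_width=6, slack=3)
Line 10: ['ant', 'I', 'sun'] (min_width=9, slack=0)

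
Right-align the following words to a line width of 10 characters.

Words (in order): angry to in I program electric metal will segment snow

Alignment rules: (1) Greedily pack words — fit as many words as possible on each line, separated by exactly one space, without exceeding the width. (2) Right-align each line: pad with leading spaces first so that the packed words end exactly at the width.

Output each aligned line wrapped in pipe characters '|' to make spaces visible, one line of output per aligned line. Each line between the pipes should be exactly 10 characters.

Line 1: ['angry', 'to'] (min_width=8, slack=2)
Line 2: ['in', 'I'] (min_width=4, slack=6)
Line 3: ['program'] (min_width=7, slack=3)
Line 4: ['electric'] (min_width=8, slack=2)
Line 5: ['metal', 'will'] (min_width=10, slack=0)
Line 6: ['segment'] (min_width=7, slack=3)
Line 7: ['snow'] (min_width=4, slack=6)

Answer: |  angry to|
|      in I|
|   program|
|  electric|
|metal will|
|   segment|
|      snow|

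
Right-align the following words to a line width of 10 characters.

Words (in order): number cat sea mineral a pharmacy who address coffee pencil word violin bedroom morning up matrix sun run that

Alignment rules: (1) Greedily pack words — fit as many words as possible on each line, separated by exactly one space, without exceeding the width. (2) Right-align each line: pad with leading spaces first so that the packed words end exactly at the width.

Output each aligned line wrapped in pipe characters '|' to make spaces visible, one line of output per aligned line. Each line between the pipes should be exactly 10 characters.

Line 1: ['number', 'cat'] (min_width=10, slack=0)
Line 2: ['sea'] (min_width=3, slack=7)
Line 3: ['mineral', 'a'] (min_width=9, slack=1)
Line 4: ['pharmacy'] (min_width=8, slack=2)
Line 5: ['who'] (min_width=3, slack=7)
Line 6: ['address'] (min_width=7, slack=3)
Line 7: ['coffee'] (min_width=6, slack=4)
Line 8: ['pencil'] (min_width=6, slack=4)
Line 9: ['word'] (min_width=4, slack=6)
Line 10: ['violin'] (min_width=6, slack=4)
Line 11: ['bedroom'] (min_width=7, slack=3)
Line 12: ['morning', 'up'] (min_width=10, slack=0)
Line 13: ['matrix', 'sun'] (min_width=10, slack=0)
Line 14: ['run', 'that'] (min_width=8, slack=2)

Answer: |number cat|
|       sea|
| mineral a|
|  pharmacy|
|       who|
|   address|
|    coffee|
|    pencil|
|      word|
|    violin|
|   bedroom|
|morning up|
|matrix sun|
|  run that|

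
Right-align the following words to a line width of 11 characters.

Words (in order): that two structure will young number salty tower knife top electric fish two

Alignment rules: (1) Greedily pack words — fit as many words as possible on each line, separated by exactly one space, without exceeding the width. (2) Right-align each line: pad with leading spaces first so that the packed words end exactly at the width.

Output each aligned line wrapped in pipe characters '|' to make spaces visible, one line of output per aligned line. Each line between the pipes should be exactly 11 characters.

Line 1: ['that', 'two'] (min_width=8, slack=3)
Line 2: ['structure'] (min_width=9, slack=2)
Line 3: ['will', 'young'] (min_width=10, slack=1)
Line 4: ['number'] (min_width=6, slack=5)
Line 5: ['salty', 'tower'] (min_width=11, slack=0)
Line 6: ['knife', 'top'] (min_width=9, slack=2)
Line 7: ['electric'] (min_width=8, slack=3)
Line 8: ['fish', 'two'] (min_width=8, slack=3)

Answer: |   that two|
|  structure|
| will young|
|     number|
|salty tower|
|  knife top|
|   electric|
|   fish two|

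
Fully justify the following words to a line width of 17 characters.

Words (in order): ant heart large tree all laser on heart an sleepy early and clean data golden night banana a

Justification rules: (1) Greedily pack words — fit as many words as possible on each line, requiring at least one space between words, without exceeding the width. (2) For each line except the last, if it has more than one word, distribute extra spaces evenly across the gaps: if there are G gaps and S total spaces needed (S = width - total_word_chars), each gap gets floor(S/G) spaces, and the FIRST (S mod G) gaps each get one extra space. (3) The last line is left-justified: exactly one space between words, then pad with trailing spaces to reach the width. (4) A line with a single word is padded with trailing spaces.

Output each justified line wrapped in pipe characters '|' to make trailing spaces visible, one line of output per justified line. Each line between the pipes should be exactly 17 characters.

Line 1: ['ant', 'heart', 'large'] (min_width=15, slack=2)
Line 2: ['tree', 'all', 'laser', 'on'] (min_width=17, slack=0)
Line 3: ['heart', 'an', 'sleepy'] (min_width=15, slack=2)
Line 4: ['early', 'and', 'clean'] (min_width=15, slack=2)
Line 5: ['data', 'golden', 'night'] (min_width=17, slack=0)
Line 6: ['banana', 'a'] (min_width=8, slack=9)

Answer: |ant  heart  large|
|tree all laser on|
|heart  an  sleepy|
|early  and  clean|
|data golden night|
|banana a         |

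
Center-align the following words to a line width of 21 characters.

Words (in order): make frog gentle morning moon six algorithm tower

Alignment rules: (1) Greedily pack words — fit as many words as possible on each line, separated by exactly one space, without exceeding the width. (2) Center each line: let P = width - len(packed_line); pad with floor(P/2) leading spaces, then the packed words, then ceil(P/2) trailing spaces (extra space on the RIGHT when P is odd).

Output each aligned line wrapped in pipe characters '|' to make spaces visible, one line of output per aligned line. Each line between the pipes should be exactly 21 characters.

Line 1: ['make', 'frog', 'gentle'] (min_width=16, slack=5)
Line 2: ['morning', 'moon', 'six'] (min_width=16, slack=5)
Line 3: ['algorithm', 'tower'] (min_width=15, slack=6)

Answer: |  make frog gentle   |
|  morning moon six   |
|   algorithm tower   |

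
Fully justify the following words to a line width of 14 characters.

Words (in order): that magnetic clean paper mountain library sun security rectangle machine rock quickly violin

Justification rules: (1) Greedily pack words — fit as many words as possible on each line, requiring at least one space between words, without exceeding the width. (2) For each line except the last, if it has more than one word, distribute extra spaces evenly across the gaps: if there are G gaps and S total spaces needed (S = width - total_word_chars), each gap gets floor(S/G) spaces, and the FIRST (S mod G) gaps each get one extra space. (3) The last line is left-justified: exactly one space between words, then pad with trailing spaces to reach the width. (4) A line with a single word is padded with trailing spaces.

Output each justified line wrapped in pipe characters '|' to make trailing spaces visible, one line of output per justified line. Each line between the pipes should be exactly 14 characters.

Line 1: ['that', 'magnetic'] (min_width=13, slack=1)
Line 2: ['clean', 'paper'] (min_width=11, slack=3)
Line 3: ['mountain'] (min_width=8, slack=6)
Line 4: ['library', 'sun'] (min_width=11, slack=3)
Line 5: ['security'] (min_width=8, slack=6)
Line 6: ['rectangle'] (min_width=9, slack=5)
Line 7: ['machine', 'rock'] (min_width=12, slack=2)
Line 8: ['quickly', 'violin'] (min_width=14, slack=0)

Answer: |that  magnetic|
|clean    paper|
|mountain      |
|library    sun|
|security      |
|rectangle     |
|machine   rock|
|quickly violin|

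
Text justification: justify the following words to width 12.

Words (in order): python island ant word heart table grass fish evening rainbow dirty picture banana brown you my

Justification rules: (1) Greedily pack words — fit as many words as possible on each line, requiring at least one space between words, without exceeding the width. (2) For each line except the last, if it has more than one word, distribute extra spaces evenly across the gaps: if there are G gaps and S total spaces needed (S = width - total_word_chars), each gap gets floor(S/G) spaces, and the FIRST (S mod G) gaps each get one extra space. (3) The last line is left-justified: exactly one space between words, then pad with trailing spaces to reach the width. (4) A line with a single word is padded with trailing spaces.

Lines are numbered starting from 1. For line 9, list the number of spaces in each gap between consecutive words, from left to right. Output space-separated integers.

Line 1: ['python'] (min_width=6, slack=6)
Line 2: ['island', 'ant'] (min_width=10, slack=2)
Line 3: ['word', 'heart'] (min_width=10, slack=2)
Line 4: ['table', 'grass'] (min_width=11, slack=1)
Line 5: ['fish', 'evening'] (min_width=12, slack=0)
Line 6: ['rainbow'] (min_width=7, slack=5)
Line 7: ['dirty'] (min_width=5, slack=7)
Line 8: ['picture'] (min_width=7, slack=5)
Line 9: ['banana', 'brown'] (min_width=12, slack=0)
Line 10: ['you', 'my'] (min_width=6, slack=6)

Answer: 1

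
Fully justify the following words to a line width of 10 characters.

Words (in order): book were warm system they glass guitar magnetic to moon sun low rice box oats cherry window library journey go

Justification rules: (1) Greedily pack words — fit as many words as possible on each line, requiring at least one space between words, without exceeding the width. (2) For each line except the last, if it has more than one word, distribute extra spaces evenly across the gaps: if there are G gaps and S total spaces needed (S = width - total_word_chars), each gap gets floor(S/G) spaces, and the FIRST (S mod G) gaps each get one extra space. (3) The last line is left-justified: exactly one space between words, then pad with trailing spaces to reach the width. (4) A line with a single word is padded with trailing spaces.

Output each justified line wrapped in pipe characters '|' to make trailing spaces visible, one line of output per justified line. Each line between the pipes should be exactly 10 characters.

Answer: |book  were|
|warm      |
|system    |
|they glass|
|guitar    |
|magnetic  |
|to    moon|
|sun    low|
|rice   box|
|oats      |
|cherry    |
|window    |
|library   |
|journey go|

Derivation:
Line 1: ['book', 'were'] (min_width=9, slack=1)
Line 2: ['warm'] (min_width=4, slack=6)
Line 3: ['system'] (min_width=6, slack=4)
Line 4: ['they', 'glass'] (min_width=10, slack=0)
Line 5: ['guitar'] (min_width=6, slack=4)
Line 6: ['magnetic'] (min_width=8, slack=2)
Line 7: ['to', 'moon'] (min_width=7, slack=3)
Line 8: ['sun', 'low'] (min_width=7, slack=3)
Line 9: ['rice', 'box'] (min_width=8, slack=2)
Line 10: ['oats'] (min_width=4, slack=6)
Line 11: ['cherry'] (min_width=6, slack=4)
Line 12: ['window'] (min_width=6, slack=4)
Line 13: ['library'] (min_width=7, slack=3)
Line 14: ['journey', 'go'] (min_width=10, slack=0)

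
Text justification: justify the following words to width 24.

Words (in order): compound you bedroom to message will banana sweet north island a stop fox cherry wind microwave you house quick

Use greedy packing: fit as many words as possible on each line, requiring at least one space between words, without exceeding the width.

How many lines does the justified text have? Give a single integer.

Line 1: ['compound', 'you', 'bedroom', 'to'] (min_width=23, slack=1)
Line 2: ['message', 'will', 'banana'] (min_width=19, slack=5)
Line 3: ['sweet', 'north', 'island', 'a'] (min_width=20, slack=4)
Line 4: ['stop', 'fox', 'cherry', 'wind'] (min_width=20, slack=4)
Line 5: ['microwave', 'you', 'house'] (min_width=19, slack=5)
Line 6: ['quick'] (min_width=5, slack=19)
Total lines: 6

Answer: 6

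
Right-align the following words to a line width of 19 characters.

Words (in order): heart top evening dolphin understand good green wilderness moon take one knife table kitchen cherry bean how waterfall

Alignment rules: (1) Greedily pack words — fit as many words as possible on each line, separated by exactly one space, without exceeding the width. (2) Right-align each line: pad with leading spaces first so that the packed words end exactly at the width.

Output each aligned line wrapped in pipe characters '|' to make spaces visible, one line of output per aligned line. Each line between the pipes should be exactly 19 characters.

Line 1: ['heart', 'top', 'evening'] (min_width=17, slack=2)
Line 2: ['dolphin', 'understand'] (min_width=18, slack=1)
Line 3: ['good', 'green'] (min_width=10, slack=9)
Line 4: ['wilderness', 'moon'] (min_width=15, slack=4)
Line 5: ['take', 'one', 'knife'] (min_width=14, slack=5)
Line 6: ['table', 'kitchen'] (min_width=13, slack=6)
Line 7: ['cherry', 'bean', 'how'] (min_width=15, slack=4)
Line 8: ['waterfall'] (min_width=9, slack=10)

Answer: |  heart top evening|
| dolphin understand|
|         good green|
|    wilderness moon|
|     take one knife|
|      table kitchen|
|    cherry bean how|
|          waterfall|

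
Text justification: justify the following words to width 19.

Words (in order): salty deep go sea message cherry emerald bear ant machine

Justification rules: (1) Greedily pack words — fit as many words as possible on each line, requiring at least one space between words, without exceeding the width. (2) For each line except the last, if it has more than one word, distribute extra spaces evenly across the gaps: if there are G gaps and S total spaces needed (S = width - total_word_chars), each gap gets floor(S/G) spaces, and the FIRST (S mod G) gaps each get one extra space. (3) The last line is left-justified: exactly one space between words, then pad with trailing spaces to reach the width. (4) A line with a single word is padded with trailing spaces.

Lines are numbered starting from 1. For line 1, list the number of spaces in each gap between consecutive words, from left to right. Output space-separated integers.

Answer: 2 2 1

Derivation:
Line 1: ['salty', 'deep', 'go', 'sea'] (min_width=17, slack=2)
Line 2: ['message', 'cherry'] (min_width=14, slack=5)
Line 3: ['emerald', 'bear', 'ant'] (min_width=16, slack=3)
Line 4: ['machine'] (min_width=7, slack=12)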